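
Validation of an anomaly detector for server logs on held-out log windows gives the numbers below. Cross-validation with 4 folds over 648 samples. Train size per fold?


Fold size = 648/4 = 162
Training per fold = 648 - 162 = 486

486


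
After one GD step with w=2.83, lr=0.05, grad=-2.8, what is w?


w_new = w - α·∇
= 2.83 - 0.05·-2.8
= 2.83 + 0.14
= 2.97

2.97


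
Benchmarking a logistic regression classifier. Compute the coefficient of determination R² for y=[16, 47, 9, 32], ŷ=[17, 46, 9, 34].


ȳ = 26
SS_res = Σ(y-ŷ)² = 6
SS_tot = Σ(y-ȳ)² = 866
R² = 1 - SS_res/SS_tot = 1 - 0.0069 = 0.9931

0.9931


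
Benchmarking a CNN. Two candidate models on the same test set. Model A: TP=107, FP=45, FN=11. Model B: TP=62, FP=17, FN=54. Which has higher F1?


Model A: P=107/152=0.7039, R=107/118=0.9068, F1=2PR/(P+R)=2TP/(2TP+FP+FN)=214/270=0.7926
Model B: P=62/79=0.7848, R=62/116=0.5345, F1=2PR/(P+R)=2TP/(2TP+FP+FN)=124/195=0.6359
0.7926 > 0.6359 → Model A

Model A


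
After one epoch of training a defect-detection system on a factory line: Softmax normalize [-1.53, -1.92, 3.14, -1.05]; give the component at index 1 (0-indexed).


Exponentials: e^-1.53=0.2165, e^-1.92=0.1466, e^3.14=23.1039, e^-1.05=0.3499
Sum = 23.8169
Softmax = [0.0091, 0.0062, 0.9701, 0.0147]
p[1] = 0.1466/23.8169 = 0.0062

0.0062


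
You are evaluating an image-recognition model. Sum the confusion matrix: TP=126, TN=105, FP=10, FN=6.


Total = TP + TN + FP + FN
= 126 + 105 + 10 + 6
= 247
(Predicted positive: 136, predicted negative: 111)

247


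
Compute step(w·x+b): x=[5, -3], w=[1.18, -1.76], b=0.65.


z = (5)·(1.18) + (-3)·(-1.76) + 0.65
  = 11.83
step(z) = 1 (z≥0)

1


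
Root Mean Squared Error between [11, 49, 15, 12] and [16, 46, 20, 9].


MSE = 68/4 = 17
RMSE = √(68/4) = 4.1231

4.1231


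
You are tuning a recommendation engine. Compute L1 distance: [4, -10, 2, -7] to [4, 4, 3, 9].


d = |4-4| + |-10-4| + |2-3| + |-7-9|
  = 0 + 14 + 1 + 16
  = 31

31


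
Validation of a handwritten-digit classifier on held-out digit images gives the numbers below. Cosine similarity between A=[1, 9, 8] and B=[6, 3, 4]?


A·B = 1·6 + 9·3 + 8·4 = 65
‖A‖ = √146 = 12.083, ‖B‖ = √61 = 7.8102
cos = 65/(√146·√61) = 65/√8906 = 0.6888

0.6888


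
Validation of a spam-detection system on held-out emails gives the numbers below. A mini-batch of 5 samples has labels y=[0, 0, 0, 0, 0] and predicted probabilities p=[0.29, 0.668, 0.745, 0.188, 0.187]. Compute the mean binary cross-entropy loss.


L[0] = -ln(1-0.29) = -ln(0.71) = 0.3425
L[1] = -ln(1-0.668) = -ln(0.332) = 1.1026
L[2] = -ln(1-0.745) = -ln(0.255) = 1.3665
L[3] = -ln(1-0.188) = -ln(0.812) = 0.2083
L[4] = -ln(1-0.187) = -ln(0.813) = 0.207
mean = (0.3425 + 1.1026 + 1.3665 + 0.2083 + 0.207)/5 = 0.6454

0.6454


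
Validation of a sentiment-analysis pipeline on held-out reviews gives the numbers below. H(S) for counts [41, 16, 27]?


Probabilities: [41/84, 16/84, 27/84] ≈ [0.4881, 0.1905, 0.3214]
H = -((41/84)·log₂(41/84) + (16/84)·log₂(16/84) + (27/84)·log₂(27/84))
  = 1.4871 bits

1.4871 bits


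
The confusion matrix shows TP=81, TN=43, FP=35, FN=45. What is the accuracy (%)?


Accuracy = (TP+TN)/(TP+TN+FP+FN)
= (81+43)/(204)
= 124/204 = 60.78%

60.78%


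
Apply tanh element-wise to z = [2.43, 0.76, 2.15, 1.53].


tanh(2.43) = 0.9846
tanh(0.76) = 0.6411
tanh(2.15) = 0.9732
tanh(1.53) = 0.9104
result = [0.9846, 0.6411, 0.9732, 0.9104]

[0.9846, 0.6411, 0.9732, 0.9104]


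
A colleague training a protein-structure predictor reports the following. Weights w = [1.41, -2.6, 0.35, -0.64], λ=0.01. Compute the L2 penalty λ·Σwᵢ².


‖w‖₂² = (1.41)² + (-2.6)² + (0.35)² + (-0.64)²
     = 1.9881 + 6.76 + 0.1225 + 0.4096
     = 9.2802
λ·‖w‖₂² = 0.01·9.2802 = 0.092802

0.092802


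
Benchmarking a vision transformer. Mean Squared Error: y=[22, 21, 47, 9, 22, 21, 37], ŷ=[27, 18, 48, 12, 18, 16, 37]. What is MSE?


Squared errors: (22-27)²=25, (21-18)²=9, (47-48)²=1, (9-12)²=9, (22-18)²=16, (21-16)²=25, (37-37)²=0
Sum = 85
MSE = 85/7 = 85/7

85/7


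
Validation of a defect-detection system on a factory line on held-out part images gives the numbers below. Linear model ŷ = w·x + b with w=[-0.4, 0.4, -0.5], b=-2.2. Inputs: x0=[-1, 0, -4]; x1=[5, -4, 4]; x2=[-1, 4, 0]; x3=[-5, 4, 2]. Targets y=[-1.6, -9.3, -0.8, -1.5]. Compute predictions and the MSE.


ŷ0 = (-0.4)·(-1) + (0.4)·(0) + (-0.5)·(-4) - 2.2 = 0.2
ŷ1 = (-0.4)·(5) + (0.4)·(-4) + (-0.5)·(4) - 2.2 = -7.8
ŷ2 = (-0.4)·(-1) + (0.4)·(4) + (-0.5)·(0) - 2.2 = -0.2
ŷ3 = (-0.4)·(-5) + (0.4)·(4) + (-0.5)·(2) - 2.2 = 0.4
errors² = [3.24, 2.25, 0.36, 3.61]
MSE = 9.4600/4 = 2.365

2.365


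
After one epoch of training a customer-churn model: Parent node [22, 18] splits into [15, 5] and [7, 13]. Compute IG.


Parent = [22, 18], H_parent = 0.9928
H_left = 0.8113 (n=20), H_right = 0.9341 (n=20)
H_children = (20/40)·0.8113 + (20/40)·0.9341 = 0.8727
IG = 0.9928 - 0.8727 = 0.1201

0.1201


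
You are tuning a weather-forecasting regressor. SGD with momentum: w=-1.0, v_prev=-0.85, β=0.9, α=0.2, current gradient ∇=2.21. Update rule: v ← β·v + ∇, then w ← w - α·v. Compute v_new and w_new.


v_new = 0.9·-0.85 + 2.21 = -0.765 + 2.21 = 1.445
w_new = -1.0 - 0.2·1.445 = -1.0 - 0.289 = -1.289

v_new=1.445, w_new=-1.289


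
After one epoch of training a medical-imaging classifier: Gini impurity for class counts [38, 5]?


Probabilities: [38/43, 5/43] ≈ [0.8837, 0.1163]
Σpᵢ² = (1444 + 25)/43² = 1469/1849
Gini = 1 - Σpᵢ² = 1 - 1469/1849 = 0.2055

0.2055


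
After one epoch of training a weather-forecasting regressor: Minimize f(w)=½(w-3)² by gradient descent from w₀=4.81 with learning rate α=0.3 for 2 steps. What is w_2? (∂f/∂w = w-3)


step 1: grad = 4.81-3 = 1.81; w = 4.81 - 0.3·(1.81) = 4.267
step 2: grad = 4.267-3 = 1.267; w = 4.267 - 0.3·(1.267) = 3.8869

3.8869


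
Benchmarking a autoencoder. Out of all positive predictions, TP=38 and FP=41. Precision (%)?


Precision = TP/(TP+FP)
= 38/(38+41)
= 38/79 = 48.1%

48.1%


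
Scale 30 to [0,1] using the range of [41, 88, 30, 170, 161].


min=30, max=170
(30-30)/(170-30) = 0/140 = 0.0

0.0


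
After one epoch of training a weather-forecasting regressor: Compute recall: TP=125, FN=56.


Recall = TP/(TP+FN)
= 125/(125+56)
= 125/181 = 69.06%

69.06%


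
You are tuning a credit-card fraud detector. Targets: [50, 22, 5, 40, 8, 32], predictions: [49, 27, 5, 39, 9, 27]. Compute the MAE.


Absolute errors: |50-49|=1, |22-27|=5, |5-5|=0, |40-39|=1, |8-9|=1, |32-27|=5
Sum = 13
MAE = 13/6 = 13/6

13/6


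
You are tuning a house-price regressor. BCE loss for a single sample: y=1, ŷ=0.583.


BCE = -[y·ln(p) + (1-y)·ln(1-p)]
= -1·ln(0.583) - 0
= -ln(0.583) = 0.5396

0.5396


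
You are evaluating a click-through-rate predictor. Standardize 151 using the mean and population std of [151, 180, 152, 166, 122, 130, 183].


μ = 154.8571, σ = 21.6097
z = (151 - 154.8571)/21.6097 = -0.1785

-0.1785


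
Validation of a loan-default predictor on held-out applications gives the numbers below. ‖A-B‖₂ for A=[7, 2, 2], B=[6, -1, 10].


d = √((7-6)² + (2+ 1)² + (2-10)²)
  = √(1 + 9 + 64)
  = √74 = 8.6023

8.6023


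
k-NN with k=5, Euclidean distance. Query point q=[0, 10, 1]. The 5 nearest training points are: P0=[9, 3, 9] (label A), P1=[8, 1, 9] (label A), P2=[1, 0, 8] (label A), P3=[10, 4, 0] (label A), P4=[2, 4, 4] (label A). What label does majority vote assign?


d(q,P0) = 13.9284  (label A)
d(q,P1) = 14.4568  (label A)
d(q,P2) = 12.2474  (label A)
d(q,P3) = 11.7047  (label A)
d(q,P4) = 7.0  (label A)
Votes: A=5, B=0
Majority → A

A


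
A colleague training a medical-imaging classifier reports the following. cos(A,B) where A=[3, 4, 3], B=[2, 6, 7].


A·B = 3·2 + 4·6 + 3·7 = 51
‖A‖ = √34 = 5.831, ‖B‖ = √89 = 9.434
cos = 51/(√34·√89) = 51/√3026 = 0.9271

0.9271


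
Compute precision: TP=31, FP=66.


Precision = TP/(TP+FP)
= 31/(31+66)
= 31/97 = 31.96%

31.96%


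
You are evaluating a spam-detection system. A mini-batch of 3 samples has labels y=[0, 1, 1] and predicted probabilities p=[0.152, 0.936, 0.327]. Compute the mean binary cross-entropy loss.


L[0] = -ln(1-0.152) = -ln(0.848) = 0.1649
L[1] = -ln(0.936) = 0.0661
L[2] = -ln(0.327) = 1.1178
mean = (0.1649 + 0.0661 + 1.1178)/3 = 0.4496

0.4496


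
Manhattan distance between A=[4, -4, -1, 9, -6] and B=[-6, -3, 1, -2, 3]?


d = |4+ 6| + |-4+ 3| + |-1-1| + |9+ 2| + |-6-3|
  = 10 + 1 + 2 + 11 + 9
  = 33

33


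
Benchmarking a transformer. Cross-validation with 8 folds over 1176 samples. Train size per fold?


Fold size = 1176/8 = 147
Training per fold = 1176 - 147 = 1029

1029


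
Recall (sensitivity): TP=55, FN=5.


Recall = TP/(TP+FN)
= 55/(55+5)
= 55/60 = 91.67%

91.67%


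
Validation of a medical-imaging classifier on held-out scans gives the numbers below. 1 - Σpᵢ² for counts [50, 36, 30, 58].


Probabilities: [50/174, 36/174, 30/174, 58/174] ≈ [0.2874, 0.2069, 0.1724, 0.3333]
Σpᵢ² = (2500 + 1296 + 900 + 3364)/174² = 8060/30276
Gini = 1 - Σpᵢ² = 1 - 8060/30276 = 0.7338

0.7338


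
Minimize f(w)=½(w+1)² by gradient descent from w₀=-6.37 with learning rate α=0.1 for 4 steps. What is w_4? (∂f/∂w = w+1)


step 1: grad = -6.37+1 = -5.37; w = -6.37 - 0.1·(-5.37) = -5.833
step 2: grad = -5.833+1 = -4.833; w = -5.833 - 0.1·(-4.833) = -5.3497
step 3: grad = -5.3497+1 = -4.3497; w = -5.3497 - 0.1·(-4.3497) = -4.91473
step 4: grad = -4.91473+1 = -3.91473; w = -4.91473 - 0.1·(-3.91473) = -4.523257

-4.523257


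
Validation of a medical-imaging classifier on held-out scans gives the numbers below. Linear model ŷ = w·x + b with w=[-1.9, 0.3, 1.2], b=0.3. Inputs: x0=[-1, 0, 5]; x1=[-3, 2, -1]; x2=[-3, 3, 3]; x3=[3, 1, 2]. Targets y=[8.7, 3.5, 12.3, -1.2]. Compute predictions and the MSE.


ŷ0 = (-1.9)·(-1) + (0.3)·(0) + (1.2)·(5) + 0.3 = 8.2
ŷ1 = (-1.9)·(-3) + (0.3)·(2) + (1.2)·(-1) + 0.3 = 5.4
ŷ2 = (-1.9)·(-3) + (0.3)·(3) + (1.2)·(3) + 0.3 = 10.5
ŷ3 = (-1.9)·(3) + (0.3)·(1) + (1.2)·(2) + 0.3 = -2.7
errors² = [0.25, 3.61, 3.24, 2.25]
MSE = 9.3500/4 = 2.3375

2.3375


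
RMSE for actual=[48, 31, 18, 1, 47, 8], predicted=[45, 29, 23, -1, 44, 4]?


MSE = 67/6 = 11.1667
RMSE = √(67/6) = 3.3417

3.3417


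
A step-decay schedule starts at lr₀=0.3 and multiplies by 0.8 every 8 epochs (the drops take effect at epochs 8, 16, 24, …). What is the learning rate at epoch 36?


n_drops = ⌊36/8⌋ = 4
lr = 0.3·0.8^4 = 0.3·0.4096 = 0.12288

0.12288


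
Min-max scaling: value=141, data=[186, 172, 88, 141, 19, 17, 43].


min=17, max=186
(141-17)/(186-17) = 124/169 = 0.7337

0.7337


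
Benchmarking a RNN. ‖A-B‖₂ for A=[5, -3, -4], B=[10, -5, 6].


d = √((5-10)² + (-3+ 5)² + (-4-6)²)
  = √(25 + 4 + 100)
  = √129 = 11.3578

11.3578


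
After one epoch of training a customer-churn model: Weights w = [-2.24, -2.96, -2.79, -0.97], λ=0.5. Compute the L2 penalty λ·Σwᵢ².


‖w‖₂² = (-2.24)² + (-2.96)² + (-2.79)² + (-0.97)²
     = 5.0176 + 8.7616 + 7.7841 + 0.9409
     = 22.5042
λ·‖w‖₂² = 0.5·22.5042 = 11.2521

11.2521


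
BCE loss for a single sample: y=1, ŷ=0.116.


BCE = -[y·ln(p) + (1-y)·ln(1-p)]
= -1·ln(0.116) - 0
= -ln(0.116) = 2.1542

2.1542


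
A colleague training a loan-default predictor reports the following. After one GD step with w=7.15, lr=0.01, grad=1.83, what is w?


w_new = w - α·∇
= 7.15 - 0.01·1.83
= 7.15 - 0.0183
= 7.1317

7.1317


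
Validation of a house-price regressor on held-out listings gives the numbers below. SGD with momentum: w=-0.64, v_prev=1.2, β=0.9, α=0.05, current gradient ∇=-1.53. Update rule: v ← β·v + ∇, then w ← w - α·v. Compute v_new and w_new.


v_new = 0.9·1.2 - 1.53 = 1.08 - 1.53 = -0.45
w_new = -0.64 - 0.05·-0.45 = -0.64 + 0.0225 = -0.6175

v_new=-0.45, w_new=-0.6175


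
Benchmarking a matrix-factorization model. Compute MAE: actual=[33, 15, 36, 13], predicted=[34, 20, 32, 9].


Absolute errors: |33-34|=1, |15-20|=5, |36-32|=4, |13-9|=4
Sum = 14
MAE = 14/4 = 7/2

7/2


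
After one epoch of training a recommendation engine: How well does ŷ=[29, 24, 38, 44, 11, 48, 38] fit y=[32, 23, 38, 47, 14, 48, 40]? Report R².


ȳ = 34.5714
SS_res = Σ(y-ŷ)² = 32
SS_tot = Σ(y-ȳ)² = 939.71
R² = 1 - SS_res/SS_tot = 1 - 0.0341 = 0.9659

0.9659


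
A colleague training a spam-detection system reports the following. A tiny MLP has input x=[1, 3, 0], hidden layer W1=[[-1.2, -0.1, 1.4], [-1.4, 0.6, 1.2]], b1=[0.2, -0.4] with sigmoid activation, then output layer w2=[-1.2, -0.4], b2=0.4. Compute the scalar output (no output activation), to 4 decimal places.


z1[0] = (-1.2)·(1) + (-0.1)·(3) + (1.4)·(0) + 0.2 = -1.3
z1[1] = (-1.4)·(1) + (0.6)·(3) + (1.2)·(0) - 0.4 = 0.0
h = sigmoid(z1) = [0.2142, 0.5]
output = (-1.2)·(0.2142) + (-0.4)·(0.5) + 0.4 = -0.057

-0.057


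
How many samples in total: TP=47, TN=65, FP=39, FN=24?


Total = TP + TN + FP + FN
= 47 + 65 + 39 + 24
= 175
(Predicted positive: 86, predicted negative: 89)

175


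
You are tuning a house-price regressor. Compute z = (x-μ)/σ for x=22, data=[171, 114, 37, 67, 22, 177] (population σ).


μ = 98, σ = 60.9426
z = (22 - 98)/60.9426 = -1.2471

-1.2471


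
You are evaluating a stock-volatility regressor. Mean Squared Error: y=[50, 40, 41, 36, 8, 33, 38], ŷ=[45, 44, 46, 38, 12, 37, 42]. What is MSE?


Squared errors: (50-45)²=25, (40-44)²=16, (41-46)²=25, (36-38)²=4, (8-12)²=16, (33-37)²=16, (38-42)²=16
Sum = 118
MSE = 118/7 = 118/7

118/7


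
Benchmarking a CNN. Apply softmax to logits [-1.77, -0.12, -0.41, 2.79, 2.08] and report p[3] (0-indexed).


Exponentials: e^-1.77=0.1703, e^-0.12=0.8869, e^-0.41=0.6637, e^2.79=16.281, e^2.08=8.0045
Sum = 26.0064
Softmax = [0.0065, 0.0341, 0.0255, 0.626, 0.3078]
p[3] = 16.281/26.0064 = 0.626

0.626


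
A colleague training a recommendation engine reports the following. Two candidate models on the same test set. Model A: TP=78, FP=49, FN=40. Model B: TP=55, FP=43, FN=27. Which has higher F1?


Model A: P=78/127=0.6142, R=78/118=0.661, F1=2PR/(P+R)=2TP/(2TP+FP+FN)=156/245=0.6367
Model B: P=55/98=0.5612, R=55/82=0.6707, F1=2PR/(P+R)=2TP/(2TP+FP+FN)=110/180=0.6111
0.6367 > 0.6111 → Model A

Model A


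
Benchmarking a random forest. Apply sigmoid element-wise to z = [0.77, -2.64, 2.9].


σ(0.77) = 1/(1+e^-0.77) = 0.6835
σ(-2.64) = 1/(1+e^2.64) = 0.0666
σ(2.9) = 1/(1+e^-2.9) = 0.9478
result = [0.6835, 0.0666, 0.9478]

[0.6835, 0.0666, 0.9478]


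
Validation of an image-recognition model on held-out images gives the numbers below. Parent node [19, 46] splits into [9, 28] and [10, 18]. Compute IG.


Parent = [19, 46], H_parent = 0.8717
H_left = 0.8004 (n=37), H_right = 0.9403 (n=28)
H_children = (37/65)·0.8004 + (28/65)·0.9403 = 0.8607
IG = 0.8717 - 0.8607 = 0.011

0.011


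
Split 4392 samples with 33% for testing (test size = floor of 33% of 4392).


Test = ⌊4392·33/100⌋ = 1449
Train = 4392 - 1449 = 2943

Train: 2943, Test: 1449


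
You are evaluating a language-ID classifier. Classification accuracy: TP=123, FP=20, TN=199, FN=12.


Accuracy = (TP+TN)/(TP+TN+FP+FN)
= (123+199)/(354)
= 322/354 = 90.96%

90.96%


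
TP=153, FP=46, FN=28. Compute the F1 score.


Precision = 153/199 = 0.7688
Recall = 153/181 = 0.8453
F1 = 2·P·R/(P+R) = 2·TP/(2·TP+FP+FN) = 306/(306+46+28) = 306/380 = 0.8053

0.8053


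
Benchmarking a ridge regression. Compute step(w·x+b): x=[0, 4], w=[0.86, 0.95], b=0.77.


z = (0)·(0.86) + (4)·(0.95) + 0.77
  = 4.57
step(z) = 1 (z≥0)

1


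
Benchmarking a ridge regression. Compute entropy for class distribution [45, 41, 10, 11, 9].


Probabilities: [45/116, 41/116, 10/116, 11/116, 9/116] ≈ [0.3879, 0.3534, 0.0862, 0.0948, 0.0776]
H = -((45/116)·log₂(45/116) + (41/116)·log₂(41/116) + (10/116)·log₂(10/116) + (11/116)·log₂(11/116) + (9/116)·log₂(9/116))
  = 1.9735 bits

1.9735 bits


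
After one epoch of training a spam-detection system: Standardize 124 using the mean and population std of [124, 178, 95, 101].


μ = 124.5, σ = 32.73
z = (124 - 124.5)/32.73 = -0.0153

-0.0153


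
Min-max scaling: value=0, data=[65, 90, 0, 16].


min=0, max=90
(0-0)/(90-0) = 0/90 = 0.0

0.0


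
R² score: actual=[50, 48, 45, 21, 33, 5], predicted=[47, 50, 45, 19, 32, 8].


ȳ = 33.6667
SS_res = Σ(y-ŷ)² = 27
SS_tot = Σ(y-ȳ)² = 1583.33
R² = 1 - SS_res/SS_tot = 1 - 0.0171 = 0.9829

0.9829


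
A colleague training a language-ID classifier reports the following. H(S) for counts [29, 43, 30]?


Probabilities: [29/102, 43/102, 30/102] ≈ [0.2843, 0.4216, 0.2941]
H = -((29/102)·log₂(29/102) + (43/102)·log₂(43/102) + (30/102)·log₂(30/102))
  = 1.5605 bits

1.5605 bits


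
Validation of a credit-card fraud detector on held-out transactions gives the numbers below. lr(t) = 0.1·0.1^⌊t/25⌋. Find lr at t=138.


n_drops = ⌊138/25⌋ = 5
lr = 0.1·0.1^5 = 0.1·0.00001 = 0.000001

0.000001


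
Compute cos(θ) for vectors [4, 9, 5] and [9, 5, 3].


A·B = 4·9 + 9·5 + 5·3 = 96
‖A‖ = √122 = 11.0454, ‖B‖ = √115 = 10.7238
cos = 96/(√122·√115) = 96/√14030 = 0.8105

0.8105


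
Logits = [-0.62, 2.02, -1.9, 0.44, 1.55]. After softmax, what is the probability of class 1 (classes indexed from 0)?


Exponentials: e^-0.62=0.5379, e^2.02=7.5383, e^-1.9=0.1496, e^0.44=1.5527, e^1.55=4.7115
Sum = 14.49
Softmax = [0.0371, 0.5202, 0.0103, 0.1072, 0.3252]
p[1] = 7.5383/14.49 = 0.5202

0.5202


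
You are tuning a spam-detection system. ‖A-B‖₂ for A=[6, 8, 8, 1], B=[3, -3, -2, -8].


d = √((6-3)² + (8+ 3)² + (8+ 2)² + (1+ 8)²)
  = √(9 + 121 + 100 + 81)
  = √311 = 17.6352

17.6352


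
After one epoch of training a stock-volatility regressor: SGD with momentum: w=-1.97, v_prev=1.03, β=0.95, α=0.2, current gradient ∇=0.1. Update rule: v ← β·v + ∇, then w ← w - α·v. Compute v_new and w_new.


v_new = 0.95·1.03 + 0.1 = 0.9785 + 0.1 = 1.0785
w_new = -1.97 - 0.2·1.0785 = -1.97 - 0.2157 = -2.1857

v_new=1.0785, w_new=-2.1857


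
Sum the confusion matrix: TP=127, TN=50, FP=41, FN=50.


Total = TP + TN + FP + FN
= 127 + 50 + 41 + 50
= 268
(Predicted positive: 168, predicted negative: 100)

268


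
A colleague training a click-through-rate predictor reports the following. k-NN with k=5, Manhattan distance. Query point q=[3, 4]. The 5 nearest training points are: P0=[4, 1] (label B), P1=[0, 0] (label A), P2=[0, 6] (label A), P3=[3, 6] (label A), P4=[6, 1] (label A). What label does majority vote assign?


d(q,P0) = 4  (label B)
d(q,P1) = 7  (label A)
d(q,P2) = 5  (label A)
d(q,P3) = 2  (label A)
d(q,P4) = 6  (label A)
Votes: A=4, B=1
Majority → A

A


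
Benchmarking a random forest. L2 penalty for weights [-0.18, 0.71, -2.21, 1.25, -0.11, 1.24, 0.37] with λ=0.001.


‖w‖₂² = (-0.18)² + (0.71)² + (-2.21)² + (1.25)² + (-0.11)² + (1.24)² + (0.37)²
     = 0.0324 + 0.5041 + 4.8841 + 1.5625 + 0.0121 + 1.5376 + 0.1369
     = 8.6697
λ·‖w‖₂² = 0.001·8.6697 = 0.00867

0.00867


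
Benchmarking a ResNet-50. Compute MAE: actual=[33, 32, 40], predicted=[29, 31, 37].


Absolute errors: |33-29|=4, |32-31|=1, |40-37|=3
Sum = 8
MAE = 8/3 = 8/3

8/3


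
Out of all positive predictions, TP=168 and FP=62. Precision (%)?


Precision = TP/(TP+FP)
= 168/(168+62)
= 168/230 = 73.04%

73.04%


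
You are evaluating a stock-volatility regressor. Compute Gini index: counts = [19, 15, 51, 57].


Probabilities: [19/142, 15/142, 51/142, 57/142] ≈ [0.1338, 0.1056, 0.3592, 0.4014]
Σpᵢ² = (361 + 225 + 2601 + 3249)/142² = 6436/20164
Gini = 1 - Σpᵢ² = 1 - 6436/20164 = 0.6808

0.6808


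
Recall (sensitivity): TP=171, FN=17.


Recall = TP/(TP+FN)
= 171/(171+17)
= 171/188 = 90.96%

90.96%


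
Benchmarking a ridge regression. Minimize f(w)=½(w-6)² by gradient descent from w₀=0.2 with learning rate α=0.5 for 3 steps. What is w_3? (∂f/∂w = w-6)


step 1: grad = 0.2-6 = -5.8; w = 0.2 - 0.5·(-5.8) = 3.1
step 2: grad = 3.1-6 = -2.9; w = 3.1 - 0.5·(-2.9) = 4.55
step 3: grad = 4.55-6 = -1.45; w = 4.55 - 0.5·(-1.45) = 5.275

5.275


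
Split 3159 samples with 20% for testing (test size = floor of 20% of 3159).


Test = ⌊3159·20/100⌋ = 631
Train = 3159 - 631 = 2528

Train: 2528, Test: 631


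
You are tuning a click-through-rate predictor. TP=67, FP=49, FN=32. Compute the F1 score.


Precision = 67/116 = 0.5776
Recall = 67/99 = 0.6768
F1 = 2·P·R/(P+R) = 2·TP/(2·TP+FP+FN) = 134/(134+49+32) = 134/215 = 0.6233

0.6233


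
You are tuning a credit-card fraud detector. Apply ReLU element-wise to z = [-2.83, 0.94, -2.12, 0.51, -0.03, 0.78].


ReLU(-2.83) = max(0, -2.83) = 0.0
ReLU(0.94) = max(0, 0.94) = 0.94
ReLU(-2.12) = max(0, -2.12) = 0.0
ReLU(0.51) = max(0, 0.51) = 0.51
ReLU(-0.03) = max(0, -0.03) = 0.0
ReLU(0.78) = max(0, 0.78) = 0.78
result = [0.0, 0.94, 0.0, 0.51, 0.0, 0.78]

[0.0, 0.94, 0.0, 0.51, 0.0, 0.78]


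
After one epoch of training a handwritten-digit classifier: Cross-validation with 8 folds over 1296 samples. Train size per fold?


Fold size = 1296/8 = 162
Training per fold = 1296 - 162 = 1134

1134


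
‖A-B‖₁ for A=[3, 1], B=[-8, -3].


d = |3+ 8| + |1+ 3|
  = 11 + 4
  = 15

15


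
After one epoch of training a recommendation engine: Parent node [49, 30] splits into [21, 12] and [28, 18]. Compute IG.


Parent = [49, 30], H_parent = 0.9579
H_left = 0.9457 (n=33), H_right = 0.9656 (n=46)
H_children = (33/79)·0.9457 + (46/79)·0.9656 = 0.9573
IG = 0.9579 - 0.9573 = 0.0006

0.0006


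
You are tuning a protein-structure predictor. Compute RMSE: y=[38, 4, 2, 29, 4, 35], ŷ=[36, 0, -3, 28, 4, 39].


MSE = 62/6 = 10.3333
RMSE = √(62/6) = 3.2146

3.2146


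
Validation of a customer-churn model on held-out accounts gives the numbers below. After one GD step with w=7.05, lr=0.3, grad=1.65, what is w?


w_new = w - α·∇
= 7.05 - 0.3·1.65
= 7.05 - 0.495
= 6.555

6.555


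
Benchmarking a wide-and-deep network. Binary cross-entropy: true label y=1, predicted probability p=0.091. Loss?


BCE = -[y·ln(p) + (1-y)·ln(1-p)]
= -1·ln(0.091) - 0
= -ln(0.091) = 2.3969

2.3969


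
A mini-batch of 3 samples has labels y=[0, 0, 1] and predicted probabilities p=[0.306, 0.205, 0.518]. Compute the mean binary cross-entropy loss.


L[0] = -ln(1-0.306) = -ln(0.694) = 0.3653
L[1] = -ln(1-0.205) = -ln(0.795) = 0.2294
L[2] = -ln(0.518) = 0.6578
mean = (0.3653 + 0.2294 + 0.6578)/3 = 0.4175

0.4175


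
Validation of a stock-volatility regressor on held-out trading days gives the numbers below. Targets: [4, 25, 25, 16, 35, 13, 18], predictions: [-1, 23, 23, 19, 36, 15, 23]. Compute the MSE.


Squared errors: (4+ 1)²=25, (25-23)²=4, (25-23)²=4, (16-19)²=9, (35-36)²=1, (13-15)²=4, (18-23)²=25
Sum = 72
MSE = 72/7 = 72/7

72/7


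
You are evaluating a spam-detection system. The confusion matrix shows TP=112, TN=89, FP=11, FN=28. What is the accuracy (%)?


Accuracy = (TP+TN)/(TP+TN+FP+FN)
= (112+89)/(240)
= 201/240 = 83.75%

83.75%


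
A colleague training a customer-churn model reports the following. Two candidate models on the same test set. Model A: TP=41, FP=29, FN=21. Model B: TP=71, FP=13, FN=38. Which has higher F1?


Model A: P=41/70=0.5857, R=41/62=0.6613, F1=2PR/(P+R)=2TP/(2TP+FP+FN)=82/132=0.6212
Model B: P=71/84=0.8452, R=71/109=0.6514, F1=2PR/(P+R)=2TP/(2TP+FP+FN)=142/193=0.7358
0.6212 < 0.7358 → Model B

Model B


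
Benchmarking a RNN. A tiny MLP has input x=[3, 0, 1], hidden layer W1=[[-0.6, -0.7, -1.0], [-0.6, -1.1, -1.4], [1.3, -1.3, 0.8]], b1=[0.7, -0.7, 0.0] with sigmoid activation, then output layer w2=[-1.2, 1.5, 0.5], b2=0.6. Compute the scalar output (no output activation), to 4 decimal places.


z1[0] = (-0.6)·(3) + (-0.7)·(0) + (-1.0)·(1) + 0.7 = -2.1
z1[1] = (-0.6)·(3) + (-1.1)·(0) + (-1.4)·(1) - 0.7 = -3.9
z1[2] = (1.3)·(3) + (-1.3)·(0) + (0.8)·(1) + 0.0 = 4.7
h = sigmoid(z1) = [0.1091, 0.0198, 0.991]
output = (-1.2)·(0.1091) + (1.5)·(0.0198) + (0.5)·(0.991) + 0.6 = 0.9943

0.9943


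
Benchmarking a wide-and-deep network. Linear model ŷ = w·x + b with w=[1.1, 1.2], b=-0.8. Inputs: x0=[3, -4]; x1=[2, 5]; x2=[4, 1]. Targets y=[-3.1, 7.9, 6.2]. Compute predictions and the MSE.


ŷ0 = (1.1)·(3) + (1.2)·(-4) - 0.8 = -2.3
ŷ1 = (1.1)·(2) + (1.2)·(5) - 0.8 = 7.4
ŷ2 = (1.1)·(4) + (1.2)·(1) - 0.8 = 4.8
errors² = [0.64, 0.25, 1.96]
MSE = 2.8500/3 = 0.95

0.95


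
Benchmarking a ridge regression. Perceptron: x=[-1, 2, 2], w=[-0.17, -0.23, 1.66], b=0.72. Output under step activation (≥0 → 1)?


z = (-1)·(-0.17) + (2)·(-0.23) + (2)·(1.66) + 0.72
  = 3.75
step(z) = 1 (z≥0)

1


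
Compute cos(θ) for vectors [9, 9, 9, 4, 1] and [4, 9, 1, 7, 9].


A·B = 9·4 + 9·9 + 9·1 + 4·7 + 1·9 = 163
‖A‖ = √260 = 16.1245, ‖B‖ = √228 = 15.0997
cos = 163/(√260·√228) = 163/√59280 = 0.6695

0.6695


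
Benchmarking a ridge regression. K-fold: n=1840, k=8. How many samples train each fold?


Fold size = 1840/8 = 230
Training per fold = 1840 - 230 = 1610

1610


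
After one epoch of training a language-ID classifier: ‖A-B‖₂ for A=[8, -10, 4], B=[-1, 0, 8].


d = √((8+ 1)² + (-10-0)² + (4-8)²)
  = √(81 + 100 + 16)
  = √197 = 14.0357

14.0357


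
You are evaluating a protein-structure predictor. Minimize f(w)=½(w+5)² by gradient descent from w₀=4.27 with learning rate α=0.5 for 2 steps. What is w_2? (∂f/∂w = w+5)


step 1: grad = 4.27+5 = 9.27; w = 4.27 - 0.5·(9.27) = -0.365
step 2: grad = -0.365+5 = 4.635; w = -0.365 - 0.5·(4.635) = -2.6825

-2.6825


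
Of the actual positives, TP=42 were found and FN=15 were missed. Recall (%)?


Recall = TP/(TP+FN)
= 42/(42+15)
= 42/57 = 73.68%

73.68%


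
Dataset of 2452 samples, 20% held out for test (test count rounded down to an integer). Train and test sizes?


Test = ⌊2452·20/100⌋ = 490
Train = 2452 - 490 = 1962

Train: 1962, Test: 490


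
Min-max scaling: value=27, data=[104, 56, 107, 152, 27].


min=27, max=152
(27-27)/(152-27) = 0/125 = 0.0

0.0


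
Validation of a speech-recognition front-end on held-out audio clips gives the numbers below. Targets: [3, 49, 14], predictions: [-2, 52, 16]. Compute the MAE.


Absolute errors: |3+ 2|=5, |49-52|=3, |14-16|=2
Sum = 10
MAE = 10/3 = 10/3

10/3


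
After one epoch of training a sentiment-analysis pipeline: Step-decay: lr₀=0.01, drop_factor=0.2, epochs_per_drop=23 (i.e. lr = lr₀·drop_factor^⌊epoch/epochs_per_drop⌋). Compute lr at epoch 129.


n_drops = ⌊129/23⌋ = 5
lr = 0.01·0.2^5 = 0.01·0.00032 = 0.0000032

0.0000032


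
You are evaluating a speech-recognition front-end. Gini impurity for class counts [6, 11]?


Probabilities: [6/17, 11/17] ≈ [0.3529, 0.6471]
Σpᵢ² = (36 + 121)/17² = 157/289
Gini = 1 - Σpᵢ² = 1 - 157/289 = 0.4567

0.4567


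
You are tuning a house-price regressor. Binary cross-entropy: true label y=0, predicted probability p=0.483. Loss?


BCE = -[y·ln(p) + (1-y)·ln(1-p)]
= -0 - 1·ln(1-0.483)
= -ln(0.517) = 0.6597

0.6597


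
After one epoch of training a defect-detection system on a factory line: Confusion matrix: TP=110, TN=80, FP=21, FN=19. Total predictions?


Total = TP + TN + FP + FN
= 110 + 80 + 21 + 19
= 230
(Predicted positive: 131, predicted negative: 99)

230


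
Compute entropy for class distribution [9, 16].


Probabilities: [9/25, 16/25] ≈ [0.36, 0.64]
H = -((9/25)·log₂(9/25) + (16/25)·log₂(16/25))
  = 0.9427 bits

0.9427 bits


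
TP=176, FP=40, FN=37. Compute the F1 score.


Precision = 176/216 = 0.8148
Recall = 176/213 = 0.8263
F1 = 2·P·R/(P+R) = 2·TP/(2·TP+FP+FN) = 352/(352+40+37) = 352/429 = 0.8205

0.8205


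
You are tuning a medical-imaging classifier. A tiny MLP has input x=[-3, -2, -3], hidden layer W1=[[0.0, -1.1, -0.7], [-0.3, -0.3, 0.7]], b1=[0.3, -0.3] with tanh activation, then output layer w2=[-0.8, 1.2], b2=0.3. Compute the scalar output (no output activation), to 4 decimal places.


z1[0] = (0.0)·(-3) + (-1.1)·(-2) + (-0.7)·(-3) + 0.3 = 4.6
z1[1] = (-0.3)·(-3) + (-0.3)·(-2) + (0.7)·(-3) - 0.3 = -0.9
h = tanh(z1) = [0.9998, -0.7163]
output = (-0.8)·(0.9998) + (1.2)·(-0.7163) + 0.3 = -1.3594

-1.3594


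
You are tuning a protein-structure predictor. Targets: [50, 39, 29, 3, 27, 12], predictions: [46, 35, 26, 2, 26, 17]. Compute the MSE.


Squared errors: (50-46)²=16, (39-35)²=16, (29-26)²=9, (3-2)²=1, (27-26)²=1, (12-17)²=25
Sum = 68
MSE = 68/6 = 34/3

34/3


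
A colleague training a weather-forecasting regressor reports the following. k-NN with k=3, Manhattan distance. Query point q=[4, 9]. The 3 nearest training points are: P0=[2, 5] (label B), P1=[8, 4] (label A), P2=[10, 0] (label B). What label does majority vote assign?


d(q,P0) = 6  (label B)
d(q,P1) = 9  (label A)
d(q,P2) = 15  (label B)
Votes: A=1, B=2
Majority → B

B


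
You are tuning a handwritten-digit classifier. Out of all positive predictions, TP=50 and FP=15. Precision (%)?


Precision = TP/(TP+FP)
= 50/(50+15)
= 50/65 = 76.92%

76.92%


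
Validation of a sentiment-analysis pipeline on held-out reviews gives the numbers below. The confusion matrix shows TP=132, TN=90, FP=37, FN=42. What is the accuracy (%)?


Accuracy = (TP+TN)/(TP+TN+FP+FN)
= (132+90)/(301)
= 222/301 = 73.75%

73.75%


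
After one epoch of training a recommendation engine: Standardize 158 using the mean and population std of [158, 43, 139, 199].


μ = 134.75, σ = 57.238
z = (158 - 134.75)/57.238 = 0.4062

0.4062


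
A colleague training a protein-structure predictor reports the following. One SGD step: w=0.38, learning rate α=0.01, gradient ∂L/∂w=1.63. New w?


w_new = w - α·∇
= 0.38 - 0.01·1.63
= 0.38 - 0.0163
= 0.3637

0.3637


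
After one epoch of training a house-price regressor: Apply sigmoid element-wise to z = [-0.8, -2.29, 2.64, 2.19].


σ(-0.8) = 1/(1+e^0.8) = 0.31
σ(-2.29) = 1/(1+e^2.29) = 0.092
σ(2.64) = 1/(1+e^-2.64) = 0.9334
σ(2.19) = 1/(1+e^-2.19) = 0.8993
result = [0.31, 0.092, 0.9334, 0.8993]

[0.31, 0.092, 0.9334, 0.8993]


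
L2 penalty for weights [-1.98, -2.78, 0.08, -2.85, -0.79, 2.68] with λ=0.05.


‖w‖₂² = (-1.98)² + (-2.78)² + (0.08)² + (-2.85)² + (-0.79)² + (2.68)²
     = 3.9204 + 7.7284 + 0.0064 + 8.1225 + 0.6241 + 7.1824
     = 27.5842
λ·‖w‖₂² = 0.05·27.5842 = 1.37921

1.37921


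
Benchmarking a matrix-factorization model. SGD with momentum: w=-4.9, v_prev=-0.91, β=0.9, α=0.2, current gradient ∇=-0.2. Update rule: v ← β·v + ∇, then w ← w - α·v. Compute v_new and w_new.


v_new = 0.9·-0.91 - 0.2 = -0.819 - 0.2 = -1.019
w_new = -4.9 - 0.2·-1.019 = -4.9 + 0.2038 = -4.6962

v_new=-1.019, w_new=-4.6962


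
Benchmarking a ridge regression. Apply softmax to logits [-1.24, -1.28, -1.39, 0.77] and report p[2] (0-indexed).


Exponentials: e^-1.24=0.2894, e^-1.28=0.278, e^-1.39=0.2491, e^0.77=2.1598
Sum = 2.9763
Softmax = [0.0972, 0.0934, 0.0837, 0.7257]
p[2] = 0.2491/2.9763 = 0.0837

0.0837


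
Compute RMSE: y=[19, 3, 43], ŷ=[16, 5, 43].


MSE = 13/3 = 4.3333
RMSE = √(13/3) = 2.0817

2.0817


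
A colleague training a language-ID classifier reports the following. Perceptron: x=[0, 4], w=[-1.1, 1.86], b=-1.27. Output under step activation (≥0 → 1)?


z = (0)·(-1.1) + (4)·(1.86) - 1.27
  = 6.17
step(z) = 1 (z≥0)

1


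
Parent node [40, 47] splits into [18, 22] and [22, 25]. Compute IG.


Parent = [40, 47], H_parent = 0.9953
H_left = 0.9928 (n=40), H_right = 0.9971 (n=47)
H_children = (40/87)·0.9928 + (47/87)·0.9971 = 0.9951
IG = 0.9953 - 0.9951 = 0.0002

0.0002


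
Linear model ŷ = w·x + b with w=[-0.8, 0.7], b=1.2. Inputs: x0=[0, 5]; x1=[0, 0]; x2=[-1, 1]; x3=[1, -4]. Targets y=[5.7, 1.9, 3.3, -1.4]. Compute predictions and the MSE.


ŷ0 = (-0.8)·(0) + (0.7)·(5) + 1.2 = 4.7
ŷ1 = (-0.8)·(0) + (0.7)·(0) + 1.2 = 1.2
ŷ2 = (-0.8)·(-1) + (0.7)·(1) + 1.2 = 2.7
ŷ3 = (-0.8)·(1) + (0.7)·(-4) + 1.2 = -2.4
errors² = [1.0, 0.49, 0.36, 1.0]
MSE = 2.8500/4 = 0.7125

0.7125


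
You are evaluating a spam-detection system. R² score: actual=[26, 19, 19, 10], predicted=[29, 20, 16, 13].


ȳ = 18.5
SS_res = Σ(y-ŷ)² = 28
SS_tot = Σ(y-ȳ)² = 129
R² = 1 - SS_res/SS_tot = 1 - 0.2171 = 0.7829

0.7829


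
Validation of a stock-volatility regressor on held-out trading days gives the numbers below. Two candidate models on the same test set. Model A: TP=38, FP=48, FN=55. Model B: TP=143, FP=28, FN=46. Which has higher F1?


Model A: P=38/86=0.4419, R=38/93=0.4086, F1=2PR/(P+R)=2TP/(2TP+FP+FN)=76/179=0.4246
Model B: P=143/171=0.8363, R=143/189=0.7566, F1=2PR/(P+R)=2TP/(2TP+FP+FN)=286/360=0.7944
0.4246 < 0.7944 → Model B

Model B


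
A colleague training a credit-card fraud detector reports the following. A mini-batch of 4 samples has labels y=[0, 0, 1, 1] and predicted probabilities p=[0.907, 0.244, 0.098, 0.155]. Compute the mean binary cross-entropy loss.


L[0] = -ln(1-0.907) = -ln(0.093) = 2.3752
L[1] = -ln(1-0.244) = -ln(0.756) = 0.2797
L[2] = -ln(0.098) = 2.3228
L[3] = -ln(0.155) = 1.8643
mean = (2.3752 + 0.2797 + 2.3228 + 1.8643)/4 = 1.7105

1.7105


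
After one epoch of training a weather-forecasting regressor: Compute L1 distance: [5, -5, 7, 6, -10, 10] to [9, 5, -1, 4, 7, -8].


d = |5-9| + |-5-5| + |7+ 1| + |6-4| + |-10-7| + |10+ 8|
  = 4 + 10 + 8 + 2 + 17 + 18
  = 59

59


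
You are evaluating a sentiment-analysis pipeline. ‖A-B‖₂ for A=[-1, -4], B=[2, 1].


d = √((-1-2)² + (-4-1)²)
  = √(9 + 25)
  = √34 = 5.831

5.831


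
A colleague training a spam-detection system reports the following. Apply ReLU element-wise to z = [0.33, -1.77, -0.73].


ReLU(0.33) = max(0, 0.33) = 0.33
ReLU(-1.77) = max(0, -1.77) = 0.0
ReLU(-0.73) = max(0, -0.73) = 0.0
result = [0.33, 0.0, 0.0]

[0.33, 0.0, 0.0]


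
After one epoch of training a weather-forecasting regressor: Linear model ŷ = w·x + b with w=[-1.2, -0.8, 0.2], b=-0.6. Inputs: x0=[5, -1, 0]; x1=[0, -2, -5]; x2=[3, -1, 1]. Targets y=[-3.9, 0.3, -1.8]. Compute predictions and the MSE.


ŷ0 = (-1.2)·(5) + (-0.8)·(-1) + (0.2)·(0) - 0.6 = -5.8
ŷ1 = (-1.2)·(0) + (-0.8)·(-2) + (0.2)·(-5) - 0.6 = 0.0
ŷ2 = (-1.2)·(3) + (-0.8)·(-1) + (0.2)·(1) - 0.6 = -3.2
errors² = [3.61, 0.09, 1.96]
MSE = 5.6600/3 = 1.8867

1.8867


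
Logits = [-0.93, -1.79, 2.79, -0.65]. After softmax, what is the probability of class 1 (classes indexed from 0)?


Exponentials: e^-0.93=0.3946, e^-1.79=0.167, e^2.79=16.281, e^-0.65=0.522
Sum = 17.3646
Softmax = [0.0227, 0.0096, 0.9376, 0.0301]
p[1] = 0.167/17.3646 = 0.0096

0.0096


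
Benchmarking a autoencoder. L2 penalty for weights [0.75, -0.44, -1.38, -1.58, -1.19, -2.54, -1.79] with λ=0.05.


‖w‖₂² = (0.75)² + (-0.44)² + (-1.38)² + (-1.58)² + (-1.19)² + (-2.54)² + (-1.79)²
     = 0.5625 + 0.1936 + 1.9044 + 2.4964 + 1.4161 + 6.4516 + 3.2041
     = 16.2287
λ·‖w‖₂² = 0.05·16.2287 = 0.811435

0.811435


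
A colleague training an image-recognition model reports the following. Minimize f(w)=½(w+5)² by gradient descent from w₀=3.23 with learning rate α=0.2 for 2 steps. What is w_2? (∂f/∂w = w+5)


step 1: grad = 3.23+5 = 8.23; w = 3.23 - 0.2·(8.23) = 1.584
step 2: grad = 1.584+5 = 6.584; w = 1.584 - 0.2·(6.584) = 0.2672

0.2672


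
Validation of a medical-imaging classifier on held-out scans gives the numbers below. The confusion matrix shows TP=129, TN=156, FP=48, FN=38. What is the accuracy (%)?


Accuracy = (TP+TN)/(TP+TN+FP+FN)
= (129+156)/(371)
= 285/371 = 76.82%

76.82%


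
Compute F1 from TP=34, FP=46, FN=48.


Precision = 34/80 = 0.425
Recall = 34/82 = 0.4146
F1 = 2·P·R/(P+R) = 2·TP/(2·TP+FP+FN) = 68/(68+46+48) = 68/162 = 0.4198

0.4198


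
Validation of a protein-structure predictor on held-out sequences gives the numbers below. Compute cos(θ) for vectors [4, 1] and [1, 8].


A·B = 4·1 + 1·8 = 12
‖A‖ = √17 = 4.1231, ‖B‖ = √65 = 8.0623
cos = 12/(√17·√65) = 12/√1105 = 0.361

0.361


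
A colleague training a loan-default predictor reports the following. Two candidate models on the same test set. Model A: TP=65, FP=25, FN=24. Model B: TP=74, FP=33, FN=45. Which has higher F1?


Model A: P=65/90=0.7222, R=65/89=0.7303, F1=2PR/(P+R)=2TP/(2TP+FP+FN)=130/179=0.7263
Model B: P=74/107=0.6916, R=74/119=0.6218, F1=2PR/(P+R)=2TP/(2TP+FP+FN)=148/226=0.6549
0.7263 > 0.6549 → Model A

Model A


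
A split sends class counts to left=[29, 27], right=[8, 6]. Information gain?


Parent = [37, 33], H_parent = 0.9976
H_left = 0.9991 (n=56), H_right = 0.9852 (n=14)
H_children = (56/70)·0.9991 + (14/70)·0.9852 = 0.9963
IG = 0.9976 - 0.9963 = 0.0013

0.0013


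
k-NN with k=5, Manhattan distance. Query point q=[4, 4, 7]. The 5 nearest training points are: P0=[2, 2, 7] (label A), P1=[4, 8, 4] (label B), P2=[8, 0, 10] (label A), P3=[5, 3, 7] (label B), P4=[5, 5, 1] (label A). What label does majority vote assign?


d(q,P0) = 4  (label A)
d(q,P1) = 7  (label B)
d(q,P2) = 11  (label A)
d(q,P3) = 2  (label B)
d(q,P4) = 8  (label A)
Votes: A=3, B=2
Majority → A

A


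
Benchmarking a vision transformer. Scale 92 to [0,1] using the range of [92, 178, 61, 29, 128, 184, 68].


min=29, max=184
(92-29)/(184-29) = 63/155 = 0.4065

0.4065


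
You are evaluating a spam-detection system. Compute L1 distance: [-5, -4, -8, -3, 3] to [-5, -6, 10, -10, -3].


d = |-5+ 5| + |-4+ 6| + |-8-10| + |-3+ 10| + |3+ 3|
  = 0 + 2 + 18 + 7 + 6
  = 33

33


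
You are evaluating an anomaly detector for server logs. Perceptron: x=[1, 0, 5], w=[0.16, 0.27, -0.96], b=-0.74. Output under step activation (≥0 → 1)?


z = (1)·(0.16) + (0)·(0.27) + (5)·(-0.96) - 0.74
  = -5.38
step(z) = 0 (z<0)

0


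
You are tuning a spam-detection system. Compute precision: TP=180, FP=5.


Precision = TP/(TP+FP)
= 180/(180+5)
= 180/185 = 97.3%

97.3%


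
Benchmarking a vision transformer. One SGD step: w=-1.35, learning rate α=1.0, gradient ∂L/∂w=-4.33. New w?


w_new = w - α·∇
= -1.35 - 1.0·-4.33
= -1.35 + 4.33
= 2.98

2.98


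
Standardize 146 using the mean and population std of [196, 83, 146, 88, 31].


μ = 108.8, σ = 56.8134
z = (146 - 108.8)/56.8134 = 0.6548

0.6548


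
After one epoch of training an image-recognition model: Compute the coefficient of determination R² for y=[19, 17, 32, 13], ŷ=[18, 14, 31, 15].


ȳ = 20.25
SS_res = Σ(y-ŷ)² = 15
SS_tot = Σ(y-ȳ)² = 202.75
R² = 1 - SS_res/SS_tot = 1 - 0.074 = 0.926

0.926


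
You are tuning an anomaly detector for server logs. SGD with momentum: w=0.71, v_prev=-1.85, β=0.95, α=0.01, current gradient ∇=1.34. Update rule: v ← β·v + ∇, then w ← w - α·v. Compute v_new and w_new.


v_new = 0.95·-1.85 + 1.34 = -1.7575 + 1.34 = -0.4175
w_new = 0.71 - 0.01·-0.4175 = 0.71 + 0.004175 = 0.714175

v_new=-0.4175, w_new=0.714175


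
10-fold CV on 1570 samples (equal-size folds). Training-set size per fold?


Fold size = 1570/10 = 157
Training per fold = 1570 - 157 = 1413

1413


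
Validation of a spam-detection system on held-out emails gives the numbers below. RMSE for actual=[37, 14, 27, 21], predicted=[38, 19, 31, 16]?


MSE = 67/4 = 16.75
RMSE = √(67/4) = 4.0927

4.0927
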